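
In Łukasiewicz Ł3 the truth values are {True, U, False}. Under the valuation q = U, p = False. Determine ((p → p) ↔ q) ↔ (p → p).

U

p → p = False → False = True
(p → p) ↔ q = True ↔ U = U  [1 − |1−½|]
p → p = False → False = True
((p → p) ↔ q) ↔ (p → p) = U ↔ True = U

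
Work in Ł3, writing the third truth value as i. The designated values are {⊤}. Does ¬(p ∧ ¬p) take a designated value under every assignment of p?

Countermodel: p=i gives i, which is not designated.

No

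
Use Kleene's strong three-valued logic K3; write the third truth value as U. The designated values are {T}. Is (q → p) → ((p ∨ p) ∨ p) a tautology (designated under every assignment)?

Countermodel: q=T, p=U gives U, which is not designated.

No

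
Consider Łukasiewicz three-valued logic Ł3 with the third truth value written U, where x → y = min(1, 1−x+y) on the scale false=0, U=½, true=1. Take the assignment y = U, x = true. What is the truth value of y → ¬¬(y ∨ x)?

true

y ∨ x = U ∨ true = true
¬(y ∨ x) = ¬true = false
¬¬(y ∨ x) = ¬false = true
y → ¬¬(y ∨ x) = U → true = true  [min(1, 1−½+1)]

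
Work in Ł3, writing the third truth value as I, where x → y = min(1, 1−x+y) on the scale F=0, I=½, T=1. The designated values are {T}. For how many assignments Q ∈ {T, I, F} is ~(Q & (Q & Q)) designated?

Q=T: F ·
Q=I: I ·
Q=F: T ✓

1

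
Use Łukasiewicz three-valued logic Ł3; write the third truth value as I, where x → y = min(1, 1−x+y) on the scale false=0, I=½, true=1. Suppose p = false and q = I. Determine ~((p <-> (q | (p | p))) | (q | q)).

p | p = false | false = false
q | (p | p) = I | false = I
p <-> (q | (p | p)) = false <-> I = I
q | q = I | I = I
(p <-> (q | (p | p))) | (q | q) = I | I = I
~((p <-> (q | (p | p))) | (q | q)) = ~I = I

I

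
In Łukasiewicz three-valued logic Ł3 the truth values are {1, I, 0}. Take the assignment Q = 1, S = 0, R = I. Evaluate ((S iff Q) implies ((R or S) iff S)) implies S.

S iff Q = 0 iff 1 = 0
R or S = I or 0 = I
(R or S) iff S = I iff 0 = I  [1 − |½−0|]
(S iff Q) implies ((R or S) iff S) = 0 implies I = 1
((S iff Q) implies ((R or S) iff S)) implies S = 1 implies 0 = 0

0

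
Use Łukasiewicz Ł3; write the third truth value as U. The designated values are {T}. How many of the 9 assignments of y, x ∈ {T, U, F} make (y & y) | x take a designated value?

Of the 9 assignments, 5 give a value in {T}.

5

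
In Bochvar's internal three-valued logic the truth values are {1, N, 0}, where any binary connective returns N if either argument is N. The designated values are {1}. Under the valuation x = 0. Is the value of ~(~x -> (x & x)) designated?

Yes

~x = ~0 = 1
x & x = 0 & 0 = 0
~x -> (x & x) = 1 -> 0 = 0
~(~x -> (x & x)) = ~0 = 1
1 ∈ {1}.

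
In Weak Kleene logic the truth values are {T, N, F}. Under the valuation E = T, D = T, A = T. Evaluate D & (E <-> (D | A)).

T

D | A = T | T = T
E <-> (D | A) = T <-> T = T
D & (E <-> (D | A)) = T & T = T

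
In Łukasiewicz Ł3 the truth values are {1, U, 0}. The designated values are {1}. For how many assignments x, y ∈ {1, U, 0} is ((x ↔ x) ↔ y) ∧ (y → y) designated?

Designated under: (x=1, y=1); (x=U, y=1); (x=0, y=1).

3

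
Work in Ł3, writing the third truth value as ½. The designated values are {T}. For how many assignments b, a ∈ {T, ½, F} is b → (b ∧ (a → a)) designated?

Of the 9 assignments, 9 give a value in {T}.

9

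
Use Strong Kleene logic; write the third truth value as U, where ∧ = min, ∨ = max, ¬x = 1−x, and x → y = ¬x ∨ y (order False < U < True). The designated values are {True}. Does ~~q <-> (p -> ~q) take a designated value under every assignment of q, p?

No

Countermodel: q=True, p=True gives False, which is not designated.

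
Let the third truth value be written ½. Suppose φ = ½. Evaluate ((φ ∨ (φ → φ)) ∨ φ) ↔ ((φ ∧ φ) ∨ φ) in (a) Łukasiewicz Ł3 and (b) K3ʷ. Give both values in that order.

In Łukasiewicz Ł3: φ → φ = ½ → ½ = true  [min(1, 1−½+½)]
φ ∨ (φ → φ) = ½ ∨ true = true
(φ ∨ (φ → φ)) ∨ φ = true ∨ ½ = true
φ ∧ φ = ½ ∧ ½ = ½
(φ ∧ φ) ∨ φ = ½ ∨ ½ = ½
((φ ∨ (φ → φ)) ∨ φ) ↔ ((φ ∧ φ) ∨ φ) = true ↔ ½ = ½
In K3ʷ: φ → φ = ½ → ½ = ½  [any arg is the third value ⇒ result is the third value]
φ ∨ (φ → φ) = ½ ∨ ½ = ½
(φ ∨ (φ → φ)) ∨ φ = ½ ∨ ½ = ½
φ ∧ φ = ½ ∧ ½ = ½
(φ ∧ φ) ∨ φ = ½ ∨ ½ = ½
((φ ∨ (φ → φ)) ∨ φ) ↔ ((φ ∧ φ) ∨ φ) = ½ ↔ ½ = ½

½; ½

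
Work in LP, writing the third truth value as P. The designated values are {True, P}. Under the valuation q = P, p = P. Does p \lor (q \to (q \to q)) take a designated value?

q \to q = P \to P = P
q \to (q \to q) = P \to P = P
p \lor (q \to (q \to q)) = P \lor P = P
P ∈ {True, P}.

Yes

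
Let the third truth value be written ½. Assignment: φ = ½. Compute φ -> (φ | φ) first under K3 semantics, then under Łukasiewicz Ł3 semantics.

½; true

In K3: φ | φ = ½ | ½ = ½
φ -> (φ | φ) = ½ -> ½ = ½
In Łukasiewicz Ł3: φ | φ = ½ | ½ = ½
φ -> (φ | φ) = ½ -> ½ = true
They differ because K3 and Łukasiewicz Ł3 treat ½ differently under implication.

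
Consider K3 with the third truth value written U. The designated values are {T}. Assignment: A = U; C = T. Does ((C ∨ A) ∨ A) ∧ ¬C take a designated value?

C ∨ A = T ∨ U = T
(C ∨ A) ∨ A = T ∨ U = T
¬C = ¬T = F
((C ∨ A) ∨ A) ∧ ¬C = T ∧ F = F
F ∉ {T}.

No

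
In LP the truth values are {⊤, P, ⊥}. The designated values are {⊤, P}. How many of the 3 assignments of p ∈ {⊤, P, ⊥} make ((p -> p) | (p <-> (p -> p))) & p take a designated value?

p=⊤: ⊤ ✓
p=P: P ✓
p=⊥: ⊥ ·

2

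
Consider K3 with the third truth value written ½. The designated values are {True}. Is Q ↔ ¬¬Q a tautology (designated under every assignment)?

No

Countermodel: Q=½ gives ½, which is not designated.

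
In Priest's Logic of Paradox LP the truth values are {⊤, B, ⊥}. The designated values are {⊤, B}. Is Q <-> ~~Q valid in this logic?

Every assignment of Q over {⊤, B, ⊥} gives a value in {⊤, B}.
In particular, with Q=B: Q <-> ~~Q = B.

Yes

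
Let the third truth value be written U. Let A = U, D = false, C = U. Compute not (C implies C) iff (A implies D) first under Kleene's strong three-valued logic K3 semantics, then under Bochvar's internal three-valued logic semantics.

U; U

In Kleene's strong three-valued logic K3: C implies C = U implies U = U  [not U or U]
not (C implies C) = not U = U
A implies D = U implies false = U
not (C implies C) iff (A implies D) = U iff U = U
In Bochvar's internal three-valued logic: C implies C = U implies U = U  [any arg is the third value ⇒ result is the third value]
not (C implies C) = not U = U
A implies D = U implies false = U
not (C implies C) iff (A implies D) = U iff U = U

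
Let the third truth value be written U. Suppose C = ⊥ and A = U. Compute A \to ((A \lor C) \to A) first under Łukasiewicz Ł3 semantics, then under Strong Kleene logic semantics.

⊤; U

In Łukasiewicz Ł3: A \lor C = U \lor ⊥ = U
(A \lor C) \to A = U \to U = ⊤  [min(1, 1−½+½)]
A \to ((A \lor C) \to A) = U \to ⊤ = ⊤
In Strong Kleene logic: A \lor C = U \lor ⊥ = U
(A \lor C) \to A = U \to U = U  [\lnot U \lor U]
A \to ((A \lor C) \to A) = U \to U = U
They differ because Łukasiewicz Ł3 and Strong Kleene logic treat U differently under implication.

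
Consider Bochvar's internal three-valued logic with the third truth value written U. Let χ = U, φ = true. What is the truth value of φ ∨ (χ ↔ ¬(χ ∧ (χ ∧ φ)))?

χ ∧ φ = U ∧ true = U
χ ∧ (χ ∧ φ) = U ∧ U = U
¬(χ ∧ (χ ∧ φ)) = ¬U = U
χ ↔ ¬(χ ∧ (χ ∧ φ)) = U ↔ U = U
φ ∨ (χ ↔ ¬(χ ∧ (χ ∧ φ))) = true ∨ U = U

U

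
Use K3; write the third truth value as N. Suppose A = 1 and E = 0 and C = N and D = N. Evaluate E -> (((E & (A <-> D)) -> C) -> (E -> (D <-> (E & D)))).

1

A <-> D = 1 <-> N = N
E & (A <-> D) = 0 & N = 0
(E & (A <-> D)) -> C = 0 -> N = 1  [~0 | N]
E & D = 0 & N = 0
D <-> (E & D) = N <-> 0 = N
E -> (D <-> (E & D)) = 0 -> N = 1
((E & (A <-> D)) -> C) -> (E -> (D <-> (E & D))) = 1 -> 1 = 1
E -> (((E & (A <-> D)) -> C) -> (E -> (D <-> (E & D)))) = 0 -> 1 = 1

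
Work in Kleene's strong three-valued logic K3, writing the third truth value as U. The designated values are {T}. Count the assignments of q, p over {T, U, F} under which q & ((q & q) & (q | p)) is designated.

3

Designated under: (q=T, p=T); (q=T, p=U); (q=T, p=F).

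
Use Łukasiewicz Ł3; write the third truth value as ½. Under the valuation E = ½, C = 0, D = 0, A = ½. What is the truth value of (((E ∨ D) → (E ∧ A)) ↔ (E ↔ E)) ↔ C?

E ∨ D = ½ ∨ 0 = ½
E ∧ A = ½ ∧ ½ = ½
(E ∨ D) → (E ∧ A) = ½ → ½ = 1  [min(1, 1−½+½)]
E ↔ E = ½ ↔ ½ = 1
((E ∨ D) → (E ∧ A)) ↔ (E ↔ E) = 1 ↔ 1 = 1
(((E ∨ D) → (E ∧ A)) ↔ (E ↔ E)) ↔ C = 1 ↔ 0 = 0

0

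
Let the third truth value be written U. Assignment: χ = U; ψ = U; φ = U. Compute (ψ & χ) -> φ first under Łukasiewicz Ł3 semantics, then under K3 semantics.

true; U

In Łukasiewicz Ł3: ψ & χ = U & U = U
(ψ & χ) -> φ = U -> U = true  [min(1, 1−½+½)]
In K3: ψ & χ = U & U = U
(ψ & χ) -> φ = U -> U = U  [~U | U]
They differ because Łukasiewicz Ł3 and K3 treat U differently under implication.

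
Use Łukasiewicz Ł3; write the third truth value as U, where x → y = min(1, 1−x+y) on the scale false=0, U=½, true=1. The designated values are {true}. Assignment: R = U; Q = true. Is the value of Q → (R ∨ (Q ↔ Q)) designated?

Yes

Q ↔ Q = true ↔ true = true
R ∨ (Q ↔ Q) = U ∨ true = true
Q → (R ∨ (Q ↔ Q)) = true → true = true
true ∈ {true}.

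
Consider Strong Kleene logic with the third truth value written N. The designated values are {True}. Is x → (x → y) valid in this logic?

No

Countermodel: x=True, y=N gives N, which is not designated.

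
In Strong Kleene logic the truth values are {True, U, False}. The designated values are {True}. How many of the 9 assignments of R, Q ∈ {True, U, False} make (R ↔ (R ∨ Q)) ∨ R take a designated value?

4

Designated under: (R=True, Q=True); (R=True, Q=U); (R=True, Q=False); (R=False, Q=False).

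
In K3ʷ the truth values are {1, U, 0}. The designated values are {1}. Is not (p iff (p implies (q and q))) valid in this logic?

Countermodel: p=1, q=1 gives 0, which is not designated.

No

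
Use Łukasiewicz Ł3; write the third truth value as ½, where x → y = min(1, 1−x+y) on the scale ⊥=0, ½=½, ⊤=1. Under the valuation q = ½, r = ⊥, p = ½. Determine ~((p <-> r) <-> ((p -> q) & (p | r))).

⊥

p <-> r = ½ <-> ⊥ = ½  [1 − |½−0|]
p -> q = ½ -> ½ = ⊤
p | r = ½ | ⊥ = ½
(p -> q) & (p | r) = ⊤ & ½ = ½
(p <-> r) <-> ((p -> q) & (p | r)) = ½ <-> ½ = ⊤
~((p <-> r) <-> ((p -> q) & (p | r))) = ~⊤ = ⊥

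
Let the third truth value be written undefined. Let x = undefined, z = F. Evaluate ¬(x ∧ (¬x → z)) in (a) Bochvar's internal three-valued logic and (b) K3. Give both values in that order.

undefined; undefined

In Bochvar's internal three-valued logic: ¬x = ¬undefined = undefined
¬x → z = undefined → F = undefined  [any arg is the third value ⇒ result is the third value]
x ∧ (¬x → z) = undefined ∧ undefined = undefined
¬(x ∧ (¬x → z)) = ¬undefined = undefined
In K3: ¬x = ¬undefined = undefined
¬x → z = undefined → F = undefined
x ∧ (¬x → z) = undefined ∧ undefined = undefined
¬(x ∧ (¬x → z)) = ¬undefined = undefined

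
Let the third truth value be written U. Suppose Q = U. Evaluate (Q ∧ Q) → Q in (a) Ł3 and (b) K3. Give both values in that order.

In Ł3: Q ∧ Q = U ∧ U = U
(Q ∧ Q) → Q = U → U = True  [min(1, 1−½+½)]
In K3: Q ∧ Q = U ∧ U = U
(Q ∧ Q) → Q = U → U = U  [¬U ∨ U]
They differ because Ł3 and K3 treat U differently under implication.

True; U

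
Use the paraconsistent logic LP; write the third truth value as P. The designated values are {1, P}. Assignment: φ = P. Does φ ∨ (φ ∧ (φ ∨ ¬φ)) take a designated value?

Yes

¬φ = ¬P = P
φ ∨ ¬φ = P ∨ P = P
φ ∧ (φ ∨ ¬φ) = P ∧ P = P
φ ∨ (φ ∧ (φ ∨ ¬φ)) = P ∨ P = P
P ∈ {1, P}.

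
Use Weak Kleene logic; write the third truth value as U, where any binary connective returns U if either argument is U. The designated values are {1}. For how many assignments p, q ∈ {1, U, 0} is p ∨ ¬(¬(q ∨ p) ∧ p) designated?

Designated under: (p=1, q=1); (p=1, q=0); (p=0, q=1); (p=0, q=0).

4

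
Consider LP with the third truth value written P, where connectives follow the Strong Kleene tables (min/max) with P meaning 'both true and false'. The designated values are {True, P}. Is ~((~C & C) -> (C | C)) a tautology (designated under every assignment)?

No

Countermodel: C=True gives False, which is not designated.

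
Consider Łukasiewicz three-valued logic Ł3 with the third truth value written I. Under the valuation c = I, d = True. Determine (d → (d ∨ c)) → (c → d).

d ∨ c = True ∨ I = True
d → (d ∨ c) = True → True = True
c → d = I → True = True  [min(1, 1−½+1)]
(d → (d ∨ c)) → (c → d) = True → True = True

True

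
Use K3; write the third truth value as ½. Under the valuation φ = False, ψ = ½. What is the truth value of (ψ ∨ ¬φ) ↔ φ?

¬φ = ¬False = True
ψ ∨ ¬φ = ½ ∨ True = True
(ψ ∨ ¬φ) ↔ φ = True ↔ False = False

False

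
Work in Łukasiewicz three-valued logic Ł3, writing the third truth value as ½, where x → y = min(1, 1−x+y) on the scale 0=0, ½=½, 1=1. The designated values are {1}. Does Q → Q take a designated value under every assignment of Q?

Every assignment of Q over {1, ½, 0} gives a value in {1}.
In particular, with Q=½: Q → Q = 1.

Yes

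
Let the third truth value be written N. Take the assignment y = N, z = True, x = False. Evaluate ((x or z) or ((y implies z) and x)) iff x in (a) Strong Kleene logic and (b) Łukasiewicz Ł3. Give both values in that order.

False; False

In Strong Kleene logic: x or z = False or True = True
y implies z = N implies True = True  [not N or True]
(y implies z) and x = True and False = False
(x or z) or ((y implies z) and x) = True or False = True
((x or z) or ((y implies z) and x)) iff x = True iff False = False
In Łukasiewicz Ł3: x or z = False or True = True
y implies z = N implies True = True  [min(1, 1−½+1)]
(y implies z) and x = True and False = False
(x or z) or ((y implies z) and x) = True or False = True
((x or z) or ((y implies z) and x)) iff x = True iff False = False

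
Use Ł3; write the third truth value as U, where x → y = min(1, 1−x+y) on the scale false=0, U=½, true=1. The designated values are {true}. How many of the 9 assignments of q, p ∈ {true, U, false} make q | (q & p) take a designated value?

3

Designated under: (q=true, p=true); (q=true, p=U); (q=true, p=false).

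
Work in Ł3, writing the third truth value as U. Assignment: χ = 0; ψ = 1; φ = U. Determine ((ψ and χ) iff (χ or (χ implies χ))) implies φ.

1

ψ and χ = 1 and 0 = 0
χ implies χ = 0 implies 0 = 1
χ or (χ implies χ) = 0 or 1 = 1
(ψ and χ) iff (χ or (χ implies χ)) = 0 iff 1 = 0
((ψ and χ) iff (χ or (χ implies χ))) implies φ = 0 implies U = 1  [min(1, 1−0+½)]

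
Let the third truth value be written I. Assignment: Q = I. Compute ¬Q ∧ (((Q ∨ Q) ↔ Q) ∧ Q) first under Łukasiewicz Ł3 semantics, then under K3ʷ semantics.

I; I

In Łukasiewicz Ł3: ¬Q = ¬I = I
Q ∨ Q = I ∨ I = I
(Q ∨ Q) ↔ Q = I ↔ I = true
((Q ∨ Q) ↔ Q) ∧ Q = true ∧ I = I
¬Q ∧ (((Q ∨ Q) ↔ Q) ∧ Q) = I ∧ I = I
In K3ʷ: ¬Q = ¬I = I
Q ∨ Q = I ∨ I = I
(Q ∨ Q) ↔ Q = I ↔ I = I
((Q ∨ Q) ↔ Q) ∧ Q = I ∧ I = I
¬Q ∧ (((Q ∨ Q) ↔ Q) ∧ Q) = I ∧ I = I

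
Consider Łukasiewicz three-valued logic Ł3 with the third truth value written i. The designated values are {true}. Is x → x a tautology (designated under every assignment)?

Yes

Every assignment of x over {true, i, false} gives a value in {true}.
In particular, with x=i: x → x = true.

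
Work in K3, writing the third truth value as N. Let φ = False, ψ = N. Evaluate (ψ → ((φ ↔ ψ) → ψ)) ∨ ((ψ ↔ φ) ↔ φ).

φ ↔ ψ = False ↔ N = N
(φ ↔ ψ) → ψ = N → N = N
ψ → ((φ ↔ ψ) → ψ) = N → N = N
ψ ↔ φ = N ↔ False = N
(ψ ↔ φ) ↔ φ = N ↔ False = N
(ψ → ((φ ↔ ψ) → ψ)) ∨ ((ψ ↔ φ) ↔ φ) = N ∨ N = N

N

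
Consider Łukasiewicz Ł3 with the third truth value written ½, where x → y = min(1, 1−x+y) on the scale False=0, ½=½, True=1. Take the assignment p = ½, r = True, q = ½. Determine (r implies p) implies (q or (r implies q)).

True

r implies p = True implies ½ = ½  [min(1, 1−1+½)]
r implies q = True implies ½ = ½
q or (r implies q) = ½ or ½ = ½
(r implies p) implies (q or (r implies q)) = ½ implies ½ = True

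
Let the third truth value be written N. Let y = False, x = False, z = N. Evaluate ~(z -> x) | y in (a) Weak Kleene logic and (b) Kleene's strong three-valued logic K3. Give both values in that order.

In Weak Kleene logic: z -> x = N -> False = N  [any arg is the third value ⇒ result is the third value]
~(z -> x) = ~N = N
~(z -> x) | y = N | False = N
In Kleene's strong three-valued logic K3: z -> x = N -> False = N
~(z -> x) = ~N = N
~(z -> x) | y = N | False = N

N; N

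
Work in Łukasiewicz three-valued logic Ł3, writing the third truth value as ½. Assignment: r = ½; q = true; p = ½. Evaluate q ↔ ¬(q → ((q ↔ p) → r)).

false

q ↔ p = true ↔ ½ = ½  [1 − |1−½|]
(q ↔ p) → r = ½ → ½ = true
q → ((q ↔ p) → r) = true → true = true
¬(q → ((q ↔ p) → r)) = ¬true = false
q ↔ ¬(q → ((q ↔ p) → r)) = true ↔ false = false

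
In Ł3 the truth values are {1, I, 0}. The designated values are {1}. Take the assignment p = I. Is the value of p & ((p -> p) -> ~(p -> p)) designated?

No

p -> p = I -> I = 1  [min(1, 1−½+½)]
p -> p = I -> I = 1
~(p -> p) = ~1 = 0
(p -> p) -> ~(p -> p) = 1 -> 0 = 0
p & ((p -> p) -> ~(p -> p)) = I & 0 = 0
0 ∉ {1}.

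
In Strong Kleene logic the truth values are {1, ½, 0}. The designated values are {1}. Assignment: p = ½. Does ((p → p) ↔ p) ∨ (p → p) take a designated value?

No

p → p = ½ → ½ = ½  [¬½ ∨ ½]
(p → p) ↔ p = ½ ↔ ½ = ½
p → p = ½ → ½ = ½
((p → p) ↔ p) ∨ (p → p) = ½ ∨ ½ = ½
½ ∉ {1}.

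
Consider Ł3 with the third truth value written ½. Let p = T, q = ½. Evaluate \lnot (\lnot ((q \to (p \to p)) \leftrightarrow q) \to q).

F

p \to p = T \to T = T
q \to (p \to p) = ½ \to T = T
(q \to (p \to p)) \leftrightarrow q = T \leftrightarrow ½ = ½
\lnot ((q \to (p \to p)) \leftrightarrow q) = \lnot ½ = ½
\lnot ((q \to (p \to p)) \leftrightarrow q) \to q = ½ \to ½ = T
\lnot (\lnot ((q \to (p \to p)) \leftrightarrow q) \to q) = \lnot T = F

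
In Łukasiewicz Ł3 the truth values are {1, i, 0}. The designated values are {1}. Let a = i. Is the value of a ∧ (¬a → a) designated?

No

¬a = ¬i = i
¬a → a = i → i = 1
a ∧ (¬a → a) = i ∧ 1 = i
i ∉ {1}.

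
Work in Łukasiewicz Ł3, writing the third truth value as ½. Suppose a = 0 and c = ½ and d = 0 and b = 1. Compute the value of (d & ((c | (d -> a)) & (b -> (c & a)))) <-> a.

1

d -> a = 0 -> 0 = 1
c | (d -> a) = ½ | 1 = 1
c & a = ½ & 0 = 0
b -> (c & a) = 1 -> 0 = 0
(c | (d -> a)) & (b -> (c & a)) = 1 & 0 = 0
d & ((c | (d -> a)) & (b -> (c & a))) = 0 & 0 = 0
(d & ((c | (d -> a)) & (b -> (c & a)))) <-> a = 0 <-> 0 = 1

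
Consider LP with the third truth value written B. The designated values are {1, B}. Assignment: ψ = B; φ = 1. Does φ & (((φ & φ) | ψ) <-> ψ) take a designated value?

Yes

φ & φ = 1 & 1 = 1
(φ & φ) | ψ = 1 | B = 1
((φ & φ) | ψ) <-> ψ = 1 <-> B = B
φ & (((φ & φ) | ψ) <-> ψ) = 1 & B = B
B ∈ {1, B}.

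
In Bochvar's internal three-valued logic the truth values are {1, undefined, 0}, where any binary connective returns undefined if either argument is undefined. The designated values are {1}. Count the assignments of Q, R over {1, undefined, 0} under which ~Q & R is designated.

Designated under: (Q=0, R=1).

1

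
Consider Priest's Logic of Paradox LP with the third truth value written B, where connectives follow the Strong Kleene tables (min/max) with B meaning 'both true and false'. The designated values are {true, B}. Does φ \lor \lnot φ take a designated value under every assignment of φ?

Yes

Every assignment of φ over {true, B, false} gives a value in {true, B}.
In particular, with φ=B: φ \lor \lnot φ = B.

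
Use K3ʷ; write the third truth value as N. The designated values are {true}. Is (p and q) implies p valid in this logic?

No

Countermodel: p=true, q=N gives N, which is not designated.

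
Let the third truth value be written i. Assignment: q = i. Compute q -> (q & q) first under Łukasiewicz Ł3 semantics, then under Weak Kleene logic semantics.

True; i

In Łukasiewicz Ł3: q & q = i & i = i
q -> (q & q) = i -> i = True  [min(1, 1−½+½)]
In Weak Kleene logic: q & q = i & i = i
q -> (q & q) = i -> i = i
They differ because Łukasiewicz Ł3 and Weak Kleene logic treat i differently under the binary connectives.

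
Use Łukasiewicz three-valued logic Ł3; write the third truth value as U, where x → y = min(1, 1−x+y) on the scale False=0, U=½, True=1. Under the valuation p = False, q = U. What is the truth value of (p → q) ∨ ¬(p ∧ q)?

True

p → q = False → U = True  [min(1, 1−0+½)]
p ∧ q = False ∧ U = False
¬(p ∧ q) = ¬False = True
(p → q) ∨ ¬(p ∧ q) = True ∨ True = True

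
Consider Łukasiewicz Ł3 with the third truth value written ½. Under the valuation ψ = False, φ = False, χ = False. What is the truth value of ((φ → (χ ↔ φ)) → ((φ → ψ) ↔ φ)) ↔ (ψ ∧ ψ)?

True

χ ↔ φ = False ↔ False = True
φ → (χ ↔ φ) = False → True = True
φ → ψ = False → False = True
(φ → ψ) ↔ φ = True ↔ False = False
(φ → (χ ↔ φ)) → ((φ → ψ) ↔ φ) = True → False = False
ψ ∧ ψ = False ∧ False = False
((φ → (χ ↔ φ)) → ((φ → ψ) ↔ φ)) ↔ (ψ ∧ ψ) = False ↔ False = True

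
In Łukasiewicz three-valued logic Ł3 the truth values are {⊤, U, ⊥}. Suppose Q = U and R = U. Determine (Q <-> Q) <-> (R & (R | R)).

U

Q <-> Q = U <-> U = ⊤  [1 − |½−½|]
R | R = U | U = U
R & (R | R) = U & U = U
(Q <-> Q) <-> (R & (R | R)) = ⊤ <-> U = U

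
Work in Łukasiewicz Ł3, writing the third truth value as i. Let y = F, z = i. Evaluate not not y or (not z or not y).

not y = not F = T
not not y = not T = F
not z = not i = i
not y = not F = T
not z or not y = i or T = T
not not y or (not z or not y) = F or T = T

T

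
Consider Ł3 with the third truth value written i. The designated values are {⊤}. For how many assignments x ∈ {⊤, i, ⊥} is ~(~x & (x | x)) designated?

2

x=⊤: ⊤ ✓
x=i: i ·
x=⊥: ⊤ ✓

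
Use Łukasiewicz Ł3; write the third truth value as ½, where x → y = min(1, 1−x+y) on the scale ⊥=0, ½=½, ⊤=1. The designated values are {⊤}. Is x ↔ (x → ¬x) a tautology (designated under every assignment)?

Countermodel: x=⊤ gives ⊥, which is not designated.

No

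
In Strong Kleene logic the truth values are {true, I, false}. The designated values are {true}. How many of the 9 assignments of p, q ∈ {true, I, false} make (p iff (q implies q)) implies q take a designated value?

4

Designated under: (p=true, q=true); (p=I, q=true); (p=false, q=true); (p=false, q=false).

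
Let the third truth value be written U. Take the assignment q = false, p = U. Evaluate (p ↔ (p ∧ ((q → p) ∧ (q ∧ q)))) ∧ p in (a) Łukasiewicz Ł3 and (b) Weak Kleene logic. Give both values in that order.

In Łukasiewicz Ł3: q → p = false → U = true  [min(1, 1−0+½)]
q ∧ q = false ∧ false = false
(q → p) ∧ (q ∧ q) = true ∧ false = false
p ∧ ((q → p) ∧ (q ∧ q)) = U ∧ false = false
p ↔ (p ∧ ((q → p) ∧ (q ∧ q))) = U ↔ false = U
(p ↔ (p ∧ ((q → p) ∧ (q ∧ q)))) ∧ p = U ∧ U = U
In Weak Kleene logic: q → p = false → U = U
q ∧ q = false ∧ false = false
(q → p) ∧ (q ∧ q) = U ∧ false = U
p ∧ ((q → p) ∧ (q ∧ q)) = U ∧ U = U
p ↔ (p ∧ ((q → p) ∧ (q ∧ q))) = U ↔ U = U
(p ↔ (p ∧ ((q → p) ∧ (q ∧ q)))) ∧ p = U ∧ U = U

U; U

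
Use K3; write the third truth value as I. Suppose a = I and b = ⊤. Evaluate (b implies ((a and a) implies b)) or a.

a and a = I and I = I
(a and a) implies b = I implies ⊤ = ⊤
b implies ((a and a) implies b) = ⊤ implies ⊤ = ⊤
(b implies ((a and a) implies b)) or a = ⊤ or I = ⊤

⊤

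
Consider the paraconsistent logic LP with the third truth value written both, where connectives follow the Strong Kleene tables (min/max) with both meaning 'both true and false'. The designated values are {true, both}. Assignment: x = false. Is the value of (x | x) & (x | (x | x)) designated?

No

x | x = false | false = false
x | x = false | false = false
x | (x | x) = false | false = false
(x | x) & (x | (x | x)) = false & false = false
false ∉ {true, both}.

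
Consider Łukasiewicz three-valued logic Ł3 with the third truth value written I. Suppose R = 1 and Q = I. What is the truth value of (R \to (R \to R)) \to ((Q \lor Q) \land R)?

R \to R = 1 \to 1 = 1
R \to (R \to R) = 1 \to 1 = 1
Q \lor Q = I \lor I = I
(Q \lor Q) \land R = I \land 1 = I
(R \to (R \to R)) \to ((Q \lor Q) \land R) = 1 \to I = I

I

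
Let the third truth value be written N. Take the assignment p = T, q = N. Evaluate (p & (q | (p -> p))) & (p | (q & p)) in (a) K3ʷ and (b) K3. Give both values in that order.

N; T

In K3ʷ: p -> p = T -> T = T
q | (p -> p) = N | T = N
p & (q | (p -> p)) = T & N = N
q & p = N & T = N
p | (q & p) = T | N = N
(p & (q | (p -> p))) & (p | (q & p)) = N & N = N
In K3: p -> p = T -> T = T
q | (p -> p) = N | T = T
p & (q | (p -> p)) = T & T = T
q & p = N & T = N
p | (q & p) = T | N = T
(p & (q | (p -> p))) & (p | (q & p)) = T & T = T
They differ because K3ʷ and K3 treat N differently under the binary connectives.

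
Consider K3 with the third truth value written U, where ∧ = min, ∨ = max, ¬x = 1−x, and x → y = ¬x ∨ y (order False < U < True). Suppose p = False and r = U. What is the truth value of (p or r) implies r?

U

p or r = False or U = U
(p or r) implies r = U implies U = U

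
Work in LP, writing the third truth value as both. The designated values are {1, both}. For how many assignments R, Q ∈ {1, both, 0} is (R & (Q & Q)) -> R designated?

Of the 9 assignments, 9 give a value in {1, both}.

9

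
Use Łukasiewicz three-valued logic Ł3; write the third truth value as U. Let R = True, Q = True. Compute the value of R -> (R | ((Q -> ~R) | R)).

~R = ~True = False
Q -> ~R = True -> False = False
(Q -> ~R) | R = False | True = True
R | ((Q -> ~R) | R) = True | True = True
R -> (R | ((Q -> ~R) | R)) = True -> True = True

True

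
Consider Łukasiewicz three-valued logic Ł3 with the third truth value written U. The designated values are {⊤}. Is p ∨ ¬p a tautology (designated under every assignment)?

No

Countermodel: p=U gives U, which is not designated.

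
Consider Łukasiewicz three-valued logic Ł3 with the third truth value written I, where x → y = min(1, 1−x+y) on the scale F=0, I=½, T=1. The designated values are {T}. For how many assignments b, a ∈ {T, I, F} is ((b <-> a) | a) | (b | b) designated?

7

Of the 9 assignments, 7 give a value in {T}.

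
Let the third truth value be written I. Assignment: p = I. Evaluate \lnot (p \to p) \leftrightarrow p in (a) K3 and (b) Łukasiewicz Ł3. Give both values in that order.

I; I

In K3: p \to p = I \to I = I  [\lnot I \lor I]
\lnot (p \to p) = \lnot I = I
\lnot (p \to p) \leftrightarrow p = I \leftrightarrow I = I
In Łukasiewicz Ł3: p \to p = I \to I = T  [min(1, 1−½+½)]
\lnot (p \to p) = \lnot T = F
\lnot (p \to p) \leftrightarrow p = F \leftrightarrow I = I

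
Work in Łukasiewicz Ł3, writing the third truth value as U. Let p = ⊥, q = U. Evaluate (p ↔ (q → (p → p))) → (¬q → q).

⊤

p → p = ⊥ → ⊥ = ⊤
q → (p → p) = U → ⊤ = ⊤
p ↔ (q → (p → p)) = ⊥ ↔ ⊤ = ⊥
¬q = ¬U = U
¬q → q = U → U = ⊤
(p ↔ (q → (p → p))) → (¬q → q) = ⊥ → ⊤ = ⊤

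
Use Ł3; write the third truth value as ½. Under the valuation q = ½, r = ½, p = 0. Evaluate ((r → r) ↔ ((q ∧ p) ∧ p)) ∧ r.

0

r → r = ½ → ½ = 1
q ∧ p = ½ ∧ 0 = 0
(q ∧ p) ∧ p = 0 ∧ 0 = 0
(r → r) ↔ ((q ∧ p) ∧ p) = 1 ↔ 0 = 0
((r → r) ↔ ((q ∧ p) ∧ p)) ∧ r = 0 ∧ ½ = 0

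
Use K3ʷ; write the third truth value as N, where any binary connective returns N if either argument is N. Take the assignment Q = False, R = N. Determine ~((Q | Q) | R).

Q | Q = False | False = False
(Q | Q) | R = False | N = N
~((Q | Q) | R) = ~N = N

N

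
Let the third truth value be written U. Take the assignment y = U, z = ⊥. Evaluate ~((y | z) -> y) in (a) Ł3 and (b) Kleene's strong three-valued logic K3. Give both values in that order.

⊥; U

In Ł3: y | z = U | ⊥ = U
(y | z) -> y = U -> U = ⊤
~((y | z) -> y) = ~⊤ = ⊥
In Kleene's strong three-valued logic K3: y | z = U | ⊥ = U
(y | z) -> y = U -> U = U  [~U | U]
~((y | z) -> y) = ~U = U
They differ because Ł3 and Kleene's strong three-valued logic K3 treat U differently under implication.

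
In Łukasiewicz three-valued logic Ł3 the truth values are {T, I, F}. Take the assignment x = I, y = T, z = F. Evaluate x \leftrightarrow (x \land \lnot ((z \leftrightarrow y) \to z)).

z \leftrightarrow y = F \leftrightarrow T = F
(z \leftrightarrow y) \to z = F \to F = T
\lnot ((z \leftrightarrow y) \to z) = \lnot T = F
x \land \lnot ((z \leftrightarrow y) \to z) = I \land F = F
x \leftrightarrow (x \land \lnot ((z \leftrightarrow y) \to z)) = I \leftrightarrow F = I

I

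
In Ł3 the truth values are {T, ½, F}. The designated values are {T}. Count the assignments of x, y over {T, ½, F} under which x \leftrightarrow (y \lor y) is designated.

3

Designated under: (x=T, y=T); (x=½, y=½); (x=F, y=F).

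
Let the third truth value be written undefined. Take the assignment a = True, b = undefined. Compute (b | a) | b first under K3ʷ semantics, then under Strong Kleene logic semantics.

In K3ʷ: b | a = undefined | True = undefined
(b | a) | b = undefined | undefined = undefined
In Strong Kleene logic: b | a = undefined | True = True
(b | a) | b = True | undefined = True
They differ because K3ʷ and Strong Kleene logic treat undefined differently under the binary connectives.

undefined; True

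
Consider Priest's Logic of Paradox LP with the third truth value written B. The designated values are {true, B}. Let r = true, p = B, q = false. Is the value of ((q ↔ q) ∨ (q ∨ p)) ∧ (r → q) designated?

q ↔ q = false ↔ false = true
q ∨ p = false ∨ B = B
(q ↔ q) ∨ (q ∨ p) = true ∨ B = true
r → q = true → false = false
((q ↔ q) ∨ (q ∨ p)) ∧ (r → q) = true ∧ false = false
false ∉ {true, B}.

No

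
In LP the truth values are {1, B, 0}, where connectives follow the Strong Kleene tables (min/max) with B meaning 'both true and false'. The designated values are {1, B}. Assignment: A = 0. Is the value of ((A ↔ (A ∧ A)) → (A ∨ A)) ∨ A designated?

A ∧ A = 0 ∧ 0 = 0
A ↔ (A ∧ A) = 0 ↔ 0 = 1
A ∨ A = 0 ∨ 0 = 0
(A ↔ (A ∧ A)) → (A ∨ A) = 1 → 0 = 0
((A ↔ (A ∧ A)) → (A ∨ A)) ∨ A = 0 ∨ 0 = 0
0 ∉ {1, B}.

No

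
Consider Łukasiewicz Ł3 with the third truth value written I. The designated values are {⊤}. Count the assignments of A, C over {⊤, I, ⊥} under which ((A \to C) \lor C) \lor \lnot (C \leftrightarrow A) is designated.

Of the 9 assignments, 7 give a value in {⊤}.

7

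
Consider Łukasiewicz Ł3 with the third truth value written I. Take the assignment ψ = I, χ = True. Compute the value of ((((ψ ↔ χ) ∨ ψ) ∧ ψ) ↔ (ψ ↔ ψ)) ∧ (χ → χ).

I

ψ ↔ χ = I ↔ True = I  [1 − |½−1|]
(ψ ↔ χ) ∨ ψ = I ∨ I = I
((ψ ↔ χ) ∨ ψ) ∧ ψ = I ∧ I = I
ψ ↔ ψ = I ↔ I = True
(((ψ ↔ χ) ∨ ψ) ∧ ψ) ↔ (ψ ↔ ψ) = I ↔ True = I
χ → χ = True → True = True
((((ψ ↔ χ) ∨ ψ) ∧ ψ) ↔ (ψ ↔ ψ)) ∧ (χ → χ) = I ∧ True = I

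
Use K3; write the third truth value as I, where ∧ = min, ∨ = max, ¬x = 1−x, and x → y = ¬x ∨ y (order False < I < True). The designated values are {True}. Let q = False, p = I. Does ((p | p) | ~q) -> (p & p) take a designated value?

No

p | p = I | I = I
~q = ~False = True
(p | p) | ~q = I | True = True
p & p = I & I = I
((p | p) | ~q) -> (p & p) = True -> I = I  [~True | I]
I ∉ {True}.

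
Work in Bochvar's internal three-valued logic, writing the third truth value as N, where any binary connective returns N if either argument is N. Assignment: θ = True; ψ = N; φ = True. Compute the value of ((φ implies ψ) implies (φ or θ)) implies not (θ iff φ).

N

φ implies ψ = True implies N = N
φ or θ = True or True = True
(φ implies ψ) implies (φ or θ) = N implies True = N
θ iff φ = True iff True = True
not (θ iff φ) = not True = False
((φ implies ψ) implies (φ or θ)) implies not (θ iff φ) = N implies False = N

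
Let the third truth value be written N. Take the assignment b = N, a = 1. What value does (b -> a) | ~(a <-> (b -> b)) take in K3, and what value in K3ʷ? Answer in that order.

1; N

In K3: b -> a = N -> 1 = 1
b -> b = N -> N = N
a <-> (b -> b) = 1 <-> N = N
~(a <-> (b -> b)) = ~N = N
(b -> a) | ~(a <-> (b -> b)) = 1 | N = 1
In K3ʷ: b -> a = N -> 1 = N  [any arg is the third value ⇒ result is the third value]
b -> b = N -> N = N
a <-> (b -> b) = 1 <-> N = N
~(a <-> (b -> b)) = ~N = N
(b -> a) | ~(a <-> (b -> b)) = N | N = N
They differ because K3 and K3ʷ treat N differently under the binary connectives.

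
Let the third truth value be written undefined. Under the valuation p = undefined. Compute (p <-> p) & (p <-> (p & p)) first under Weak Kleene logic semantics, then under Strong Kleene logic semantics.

In Weak Kleene logic: p <-> p = undefined <-> undefined = undefined
p & p = undefined & undefined = undefined
p <-> (p & p) = undefined <-> undefined = undefined
(p <-> p) & (p <-> (p & p)) = undefined & undefined = undefined
In Strong Kleene logic: p <-> p = undefined <-> undefined = undefined
p & p = undefined & undefined = undefined
p <-> (p & p) = undefined <-> undefined = undefined
(p <-> p) & (p <-> (p & p)) = undefined & undefined = undefined

undefined; undefined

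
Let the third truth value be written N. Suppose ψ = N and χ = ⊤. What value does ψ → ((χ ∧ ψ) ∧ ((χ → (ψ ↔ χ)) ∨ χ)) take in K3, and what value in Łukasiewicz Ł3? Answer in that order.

In K3: χ ∧ ψ = ⊤ ∧ N = N
ψ ↔ χ = N ↔ ⊤ = N
χ → (ψ ↔ χ) = ⊤ → N = N  [¬⊤ ∨ N]
(χ → (ψ ↔ χ)) ∨ χ = N ∨ ⊤ = ⊤
(χ ∧ ψ) ∧ ((χ → (ψ ↔ χ)) ∨ χ) = N ∧ ⊤ = N
ψ → ((χ ∧ ψ) ∧ ((χ → (ψ ↔ χ)) ∨ χ)) = N → N = N
In Łukasiewicz Ł3: χ ∧ ψ = ⊤ ∧ N = N
ψ ↔ χ = N ↔ ⊤ = N
χ → (ψ ↔ χ) = ⊤ → N = N
(χ → (ψ ↔ χ)) ∨ χ = N ∨ ⊤ = ⊤
(χ ∧ ψ) ∧ ((χ → (ψ ↔ χ)) ∨ χ) = N ∧ ⊤ = N
ψ → ((χ ∧ ψ) ∧ ((χ → (ψ ↔ χ)) ∨ χ)) = N → N = ⊤
They differ because K3 and Łukasiewicz Ł3 treat N differently under implication.

N; ⊤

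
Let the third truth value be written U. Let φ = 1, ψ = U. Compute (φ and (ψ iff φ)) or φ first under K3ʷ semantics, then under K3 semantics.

In K3ʷ: ψ iff φ = U iff 1 = U
φ and (ψ iff φ) = 1 and U = U
(φ and (ψ iff φ)) or φ = U or 1 = U
In K3: ψ iff φ = U iff 1 = U
φ and (ψ iff φ) = 1 and U = U
(φ and (ψ iff φ)) or φ = U or 1 = 1
They differ because K3ʷ and K3 treat U differently under the binary connectives.

U; 1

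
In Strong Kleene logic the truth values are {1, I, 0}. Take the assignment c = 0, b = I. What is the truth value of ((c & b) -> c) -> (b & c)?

c & b = 0 & I = 0
(c & b) -> c = 0 -> 0 = 1
b & c = I & 0 = 0
((c & b) -> c) -> (b & c) = 1 -> 0 = 0

0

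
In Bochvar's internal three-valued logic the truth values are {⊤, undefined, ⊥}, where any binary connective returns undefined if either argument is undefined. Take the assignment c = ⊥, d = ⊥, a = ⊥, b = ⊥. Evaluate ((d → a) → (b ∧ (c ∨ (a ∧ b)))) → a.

⊤

d → a = ⊥ → ⊥ = ⊤
a ∧ b = ⊥ ∧ ⊥ = ⊥
c ∨ (a ∧ b) = ⊥ ∨ ⊥ = ⊥
b ∧ (c ∨ (a ∧ b)) = ⊥ ∧ ⊥ = ⊥
(d → a) → (b ∧ (c ∨ (a ∧ b))) = ⊤ → ⊥ = ⊥
((d → a) → (b ∧ (c ∨ (a ∧ b)))) → a = ⊥ → ⊥ = ⊤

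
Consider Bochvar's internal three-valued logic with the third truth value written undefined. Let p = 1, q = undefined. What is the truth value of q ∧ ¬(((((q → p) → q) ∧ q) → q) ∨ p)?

q → p = undefined → 1 = undefined  [any arg is the third value ⇒ result is the third value]
(q → p) → q = undefined → undefined = undefined
((q → p) → q) ∧ q = undefined ∧ undefined = undefined
(((q → p) → q) ∧ q) → q = undefined → undefined = undefined
((((q → p) → q) ∧ q) → q) ∨ p = undefined ∨ 1 = undefined
¬(((((q → p) → q) ∧ q) → q) ∨ p) = ¬undefined = undefined
q ∧ ¬(((((q → p) → q) ∧ q) → q) ∨ p) = undefined ∧ undefined = undefined

undefined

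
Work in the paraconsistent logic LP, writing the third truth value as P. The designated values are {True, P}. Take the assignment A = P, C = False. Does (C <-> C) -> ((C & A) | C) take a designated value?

C <-> C = False <-> False = True
C & A = False & P = False
(C & A) | C = False | False = False
(C <-> C) -> ((C & A) | C) = True -> False = False
False ∉ {True, P}.

No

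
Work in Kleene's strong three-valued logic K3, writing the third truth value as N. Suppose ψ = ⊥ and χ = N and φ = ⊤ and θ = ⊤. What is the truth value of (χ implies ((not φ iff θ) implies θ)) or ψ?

⊤

not φ = not ⊤ = ⊥
not φ iff θ = ⊥ iff ⊤ = ⊥
(not φ iff θ) implies θ = ⊥ implies ⊤ = ⊤
χ implies ((not φ iff θ) implies θ) = N implies ⊤ = ⊤  [not N or ⊤]
(χ implies ((not φ iff θ) implies θ)) or ψ = ⊤ or ⊥ = ⊤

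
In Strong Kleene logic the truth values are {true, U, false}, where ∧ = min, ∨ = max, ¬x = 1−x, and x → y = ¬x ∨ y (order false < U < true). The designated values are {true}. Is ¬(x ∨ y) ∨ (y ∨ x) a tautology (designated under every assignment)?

No

Countermodel: x=U, y=U gives U, which is not designated.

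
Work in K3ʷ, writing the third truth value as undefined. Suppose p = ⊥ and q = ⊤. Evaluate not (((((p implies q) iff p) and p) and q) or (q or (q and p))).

p implies q = ⊥ implies ⊤ = ⊤
(p implies q) iff p = ⊤ iff ⊥ = ⊥
((p implies q) iff p) and p = ⊥ and ⊥ = ⊥
(((p implies q) iff p) and p) and q = ⊥ and ⊤ = ⊥
q and p = ⊤ and ⊥ = ⊥
q or (q and p) = ⊤ or ⊥ = ⊤
((((p implies q) iff p) and p) and q) or (q or (q and p)) = ⊥ or ⊤ = ⊤
not (((((p implies q) iff p) and p) and q) or (q or (q and p))) = not ⊤ = ⊥

⊥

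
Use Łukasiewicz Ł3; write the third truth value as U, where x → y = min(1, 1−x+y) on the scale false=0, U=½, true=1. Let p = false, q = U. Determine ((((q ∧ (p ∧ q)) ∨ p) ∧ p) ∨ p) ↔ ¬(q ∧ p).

false

p ∧ q = false ∧ U = false
q ∧ (p ∧ q) = U ∧ false = false
(q ∧ (p ∧ q)) ∨ p = false ∨ false = false
((q ∧ (p ∧ q)) ∨ p) ∧ p = false ∧ false = false
(((q ∧ (p ∧ q)) ∨ p) ∧ p) ∨ p = false ∨ false = false
q ∧ p = U ∧ false = false
¬(q ∧ p) = ¬false = true
((((q ∧ (p ∧ q)) ∨ p) ∧ p) ∨ p) ↔ ¬(q ∧ p) = false ↔ true = false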